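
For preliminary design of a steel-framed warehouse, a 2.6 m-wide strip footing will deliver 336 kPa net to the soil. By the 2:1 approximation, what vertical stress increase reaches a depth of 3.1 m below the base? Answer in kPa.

Δσ_z ≈ 153 kPa

By the 2:1 method the load spreads at 1 horizontal : 2 vertical, so at depth z the loaded area has grown by z in each plan dimension:
Δσ = qB/(B+z) = 336×2.6/(2.6+3.1) = 153.26 kPa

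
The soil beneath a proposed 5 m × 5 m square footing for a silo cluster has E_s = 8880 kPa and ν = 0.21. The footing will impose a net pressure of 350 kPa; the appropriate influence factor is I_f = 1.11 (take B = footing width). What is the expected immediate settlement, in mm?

S_e ≈ 209 mm

Immediate (elastic) settlement: S_e = q·B·(1−ν²)/E_s · I_f.
S_e = 350 × 5 × (1 − 0.21²) / 8880 × 1.11
    = 350 × 5 × 0.9559 / 8880 × 1.11
    = 0.2091 m = 209.1 mm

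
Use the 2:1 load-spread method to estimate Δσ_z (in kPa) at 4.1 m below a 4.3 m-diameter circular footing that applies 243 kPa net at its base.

By the 2:1 method the load spreads at 1 horizontal : 2 vertical, so at depth z the loaded area has grown by z in each plan dimension:
Δσ ≈ qD²/(D+z)² = 243×4.3²/(4.3+4.1)² = 63.677 kPa

Δσ_z ≈ 63.7 kPa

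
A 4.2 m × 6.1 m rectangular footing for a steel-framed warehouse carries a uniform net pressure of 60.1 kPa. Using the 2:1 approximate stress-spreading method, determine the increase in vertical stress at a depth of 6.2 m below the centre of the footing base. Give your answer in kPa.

By the 2:1 method the load spreads at 1 horizontal : 2 vertical, so at depth z the loaded area has grown by z in each plan dimension:
Δσ = qBL/((B+z)(L+z)) = 60.1×4.2×6.1/((4.2+6.2)(6.1+6.2)) = 12.037 kPa

Δσ_z ≈ 12 kPa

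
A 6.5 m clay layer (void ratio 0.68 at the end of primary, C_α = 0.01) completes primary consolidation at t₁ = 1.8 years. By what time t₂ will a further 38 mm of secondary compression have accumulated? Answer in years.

S_s = C_α·H/(1+e_p)·log₁₀(t₂/t₁) ⇒ log₁₀(t₂/t₁) = S_s·(1+e_p)/(C_α·H).
log₁₀(t₂/t₁) = 0.038 × (1+0.68) / (0.01×6.5) = 0.9822
t₂ = t₁ × 10^0.9822 = 1.8 × 9.597 = 17.28 years

t₂ ≈ 17.3 years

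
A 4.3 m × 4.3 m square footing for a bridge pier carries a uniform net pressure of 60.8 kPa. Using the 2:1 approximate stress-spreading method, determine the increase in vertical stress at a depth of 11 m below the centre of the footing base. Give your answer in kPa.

Δσ_z ≈ 4.8 kPa

By the 2:1 method the load spreads at 1 horizontal : 2 vertical, so at depth z the loaded area has grown by z in each plan dimension:
Δσ = qBL/((B+z)(L+z)) = 60.8×4.3×4.3/((4.3+11)(4.3+11)) = 4.8024 kPa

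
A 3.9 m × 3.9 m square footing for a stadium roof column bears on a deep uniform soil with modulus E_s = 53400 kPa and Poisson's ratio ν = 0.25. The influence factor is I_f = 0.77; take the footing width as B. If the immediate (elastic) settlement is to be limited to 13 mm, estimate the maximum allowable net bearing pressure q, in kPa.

q ≈ 247 kPa

S_e = q·B·(1−ν²)/E_s · I_f  ⇒  q = S_e·E_s / (B·(1−ν²)·I_f).
q = 0.013 × 53400 / (3.9 × 0.9375 × 0.77) = 246.6 kPa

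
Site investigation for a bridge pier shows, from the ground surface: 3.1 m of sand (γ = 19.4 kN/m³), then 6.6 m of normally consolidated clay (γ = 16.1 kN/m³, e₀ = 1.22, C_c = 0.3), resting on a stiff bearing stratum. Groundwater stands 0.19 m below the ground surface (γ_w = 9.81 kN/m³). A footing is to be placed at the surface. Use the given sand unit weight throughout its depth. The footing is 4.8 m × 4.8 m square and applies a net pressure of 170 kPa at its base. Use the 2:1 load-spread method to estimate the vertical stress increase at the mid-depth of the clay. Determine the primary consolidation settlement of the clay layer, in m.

S_c ≈ 0.181 m

Mid-depth of clay below the ground surface: z = 3.1 + 6.6/2 = 6.4 m.
Total vertical stress at mid-clay: σ_v = 19.4×3.1 + 16.1×3.3 = 113.27 kPa.
Pore pressure: u = 9.81×(6.4 − 0.19) = 60.92 kPa.
Initial effective stress: σ'_0 = σ_v − u = 113.27 − 60.92 = 52.35 kPa.
Stress increase at mid-clay by the 2:1 spreading method:
Δσ = qBL/((B+z)(L+z)) = 170×4.8×4.8/((4.8+6.4)(4.8+6.4)) = 31.224 kPa
Final effective stress: σ'_f = σ'_0 + Δσ = 52.35 + 31.224 = 83.574 kPa.
Normally consolidated clay, so the full stress increment lies on the virgin compression line:
S_c = C_c·H/(1+e₀)·log₁₀(σ'_f/σ'_0) = 0.3×6.6/(1+1.22)×log₁₀(83.574/52.35)
    = 0.89189 × 0.20315 = 0.1812 m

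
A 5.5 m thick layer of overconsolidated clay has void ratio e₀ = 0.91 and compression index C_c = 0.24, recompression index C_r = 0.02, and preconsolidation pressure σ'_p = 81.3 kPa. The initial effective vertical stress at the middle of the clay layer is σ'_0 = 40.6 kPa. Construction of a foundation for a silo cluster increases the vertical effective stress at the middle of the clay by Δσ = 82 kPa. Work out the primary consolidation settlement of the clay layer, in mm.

Final effective stress: σ'_f = 40.6 + 82 = 122.6 kPa.
σ'_f = 122.6 > σ'_p = 81.3 kPa, so the stress path crosses the preconsolidation pressure — recompression up to σ'_p, then virgin compression beyond:
S_c = H/(1+e₀)·[C_r·log₁₀(σ'_p/σ'_0) + C_c·log₁₀(σ'_f/σ'_p)]
    = 5.5/1.91 × [0.02×log₁₀(81.3/40.6) + 0.24×log₁₀(122.6/81.3)]
    = 2.8796 × [0.0060313 + 0.042816] = 0.1407 m

S_c ≈ 141 mm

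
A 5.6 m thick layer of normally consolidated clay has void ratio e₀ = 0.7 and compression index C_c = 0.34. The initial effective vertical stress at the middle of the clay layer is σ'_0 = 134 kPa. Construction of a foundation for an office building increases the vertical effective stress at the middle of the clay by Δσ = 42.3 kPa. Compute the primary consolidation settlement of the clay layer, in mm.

S_c ≈ 133 mm

Final effective stress: σ'_f = σ'_0 + Δσ = 134 + 42.3 = 176.3 kPa.
Normally consolidated clay, so the full stress increment lies on the virgin compression line:
S_c = C_c·H/(1+e₀)·log₁₀(σ'_f/σ'_0) = 0.34×5.6/(1+0.7)×log₁₀(176.3/134)
    = 1.12 × 0.11915 = 0.1334 m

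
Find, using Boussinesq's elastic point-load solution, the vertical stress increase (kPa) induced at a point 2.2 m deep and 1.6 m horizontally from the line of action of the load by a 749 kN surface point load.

Δσ_z ≈ 25.6 kPa

Boussinesq vertical stress below a point load on an elastic half-space:
Δσ_z = 3P/(2πz²) · [1 + (r/z)²]^(−5/2)
r/z = 1.6/2.2 = 0.72727; [1+(r/z)²]^(−5/2) = 0.34597.
Δσ_z = 3×749/(2π×2.2²) × 0.34597 = 73.889 × 0.34597 = 25.56 kPa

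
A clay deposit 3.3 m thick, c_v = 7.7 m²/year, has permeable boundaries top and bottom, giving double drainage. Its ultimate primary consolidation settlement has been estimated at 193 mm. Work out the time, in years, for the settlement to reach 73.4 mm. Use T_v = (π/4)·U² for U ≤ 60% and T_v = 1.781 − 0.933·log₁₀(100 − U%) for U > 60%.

t ≈ 0.0402 years

Drainage path length: H_d = H/2 = 1.65 m (double drainage).
U = S(t)/S_ult = 73.4/193 = 0.3803.
U ≤ 60%: T_v = (π/4)·U² = (π/4)×0.38031² = 0.1136.
t = T_v·H_d²/c_v = 0.1136×1.65²/7.7 = 0.04017 years.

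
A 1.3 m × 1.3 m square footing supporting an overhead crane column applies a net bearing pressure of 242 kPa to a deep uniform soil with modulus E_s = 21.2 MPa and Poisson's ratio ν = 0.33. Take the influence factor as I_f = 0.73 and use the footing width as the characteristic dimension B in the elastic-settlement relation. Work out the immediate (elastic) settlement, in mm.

Immediate (elastic) settlement: S_e = q·B·(1−ν²)/E_s · I_f.
E_s = 21.2 MPa = 21200 kPa.
S_e = 242 × 1.3 × (1 − 0.33²) / 21200 × 0.73
    = 242 × 1.3 × 0.8911 / 21200 × 0.73
    = 0.009653 m = 9.653 mm

S_e ≈ 9.65 mm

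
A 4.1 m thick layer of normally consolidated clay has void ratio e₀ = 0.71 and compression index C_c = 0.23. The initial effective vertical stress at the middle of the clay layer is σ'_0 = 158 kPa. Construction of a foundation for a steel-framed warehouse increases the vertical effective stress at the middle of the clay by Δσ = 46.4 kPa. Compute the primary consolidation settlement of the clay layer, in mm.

S_c ≈ 61.7 mm

Final effective stress: σ'_f = σ'_0 + Δσ = 158 + 46.4 = 204.4 kPa.
Normally consolidated clay, so the full stress increment lies on the virgin compression line:
S_c = C_c·H/(1+e₀)·log₁₀(σ'_f/σ'_0) = 0.23×4.1/(1+0.71)×log₁₀(204.4/158)
    = 0.55146 × 0.11182 = 0.06166 m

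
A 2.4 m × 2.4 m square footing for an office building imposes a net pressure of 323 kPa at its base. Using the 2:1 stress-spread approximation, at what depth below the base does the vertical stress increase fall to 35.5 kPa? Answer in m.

z ≈ 4.84 m

2:1 spreading — at depth z the loaded area has grown by z in each plan dimension:
qB²/(B+z)² = Δσ_z ⇒ z = B(√(q/Δσ_z) − 1) = 2.4×(√(323/35.5) − 1) = 4.839 m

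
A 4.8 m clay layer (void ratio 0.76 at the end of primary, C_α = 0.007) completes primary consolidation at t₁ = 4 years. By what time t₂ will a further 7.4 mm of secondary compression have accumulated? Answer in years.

t₂ ≈ 9.77 years

S_s = C_α·H/(1+e_p)·log₁₀(t₂/t₁) ⇒ log₁₀(t₂/t₁) = S_s·(1+e_p)/(C_α·H).
log₁₀(t₂/t₁) = 0.0074 × (1+0.76) / (0.007×4.8) = 0.3876
t₂ = t₁ × 10^0.3876 = 4 × 2.441 = 9.765 years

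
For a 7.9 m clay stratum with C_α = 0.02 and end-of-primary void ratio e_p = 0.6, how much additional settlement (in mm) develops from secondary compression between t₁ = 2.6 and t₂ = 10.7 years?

Secondary compression: S_s = C_α·H/(1+e_p)·log₁₀(t₂/t₁)
S_s = 0.02×7.9/(1+0.6)×log₁₀(10.7/2.6)
    = 0.09875 × 0.6144 = 0.06067 m

S_s ≈ 60.7 mm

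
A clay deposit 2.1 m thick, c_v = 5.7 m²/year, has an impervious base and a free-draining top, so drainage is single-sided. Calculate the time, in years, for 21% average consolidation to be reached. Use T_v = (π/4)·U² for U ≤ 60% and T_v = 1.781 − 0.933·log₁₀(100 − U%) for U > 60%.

t ≈ 0.0268 years

Drainage path length: H_d = H = 2.1 m (single drainage).
U ≤ 60%: T_v = (π/4)·U² = (π/4)×0.21² = 0.034636.
t = T_v·H_d²/c_v = 0.034636×2.1²/5.7 = 0.0268 years.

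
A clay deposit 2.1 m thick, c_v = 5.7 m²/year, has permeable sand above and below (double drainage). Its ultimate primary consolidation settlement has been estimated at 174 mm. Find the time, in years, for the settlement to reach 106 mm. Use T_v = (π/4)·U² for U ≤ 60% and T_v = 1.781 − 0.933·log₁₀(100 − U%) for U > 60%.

Drainage path length: H_d = H/2 = 1.05 m (double drainage).
U = S(t)/S_ult = 106/174 = 0.6092.
U > 60%: T_v = 1.781 − 0.933·log₁₀(100 − 60.92) = 0.2957.
t = T_v·H_d²/c_v = 0.2957×1.05²/5.7 = 0.05719 years.

t ≈ 0.0572 years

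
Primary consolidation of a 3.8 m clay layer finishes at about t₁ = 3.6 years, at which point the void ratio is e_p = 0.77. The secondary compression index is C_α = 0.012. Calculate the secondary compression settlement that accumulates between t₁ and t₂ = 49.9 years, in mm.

S_s ≈ 29.4 mm

Secondary compression: S_s = C_α·H/(1+e_p)·log₁₀(t₂/t₁)
S_s = 0.012×3.8/(1+0.77)×log₁₀(49.9/3.6)
    = 0.02576 × 1.142 = 0.02942 m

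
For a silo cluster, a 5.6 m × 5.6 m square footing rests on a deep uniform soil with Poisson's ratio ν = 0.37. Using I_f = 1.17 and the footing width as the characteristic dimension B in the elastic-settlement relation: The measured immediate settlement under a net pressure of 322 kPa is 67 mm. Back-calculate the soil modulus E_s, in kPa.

S_e = q·B·(1−ν²)/E_s · I_f  ⇒  E_s = q·B·(1−ν²)·I_f / S_e.
E_s = 322 × 5.6 × 0.8631 × 1.17 / 0.067 = 27180 kPa

E_s ≈ 27200 kPa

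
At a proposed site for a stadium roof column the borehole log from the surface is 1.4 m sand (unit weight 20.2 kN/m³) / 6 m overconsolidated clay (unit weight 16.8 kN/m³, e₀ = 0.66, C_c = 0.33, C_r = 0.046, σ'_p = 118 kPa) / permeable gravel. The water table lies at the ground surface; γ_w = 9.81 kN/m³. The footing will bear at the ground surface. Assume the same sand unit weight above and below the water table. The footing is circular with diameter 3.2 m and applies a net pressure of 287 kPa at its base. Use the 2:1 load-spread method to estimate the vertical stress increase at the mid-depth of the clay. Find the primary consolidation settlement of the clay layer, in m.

Mid-depth of clay below the ground surface: z = 1.4 + 6/2 = 4.4 m.
Total vertical stress at mid-clay: σ_v = 20.2×1.4 + 16.8×3 = 78.68 kPa.
Pore pressure: u = 9.81×(4.4 − 0) = 43.164 kPa.
Initial effective stress: σ'_0 = σ_v − u = 78.68 − 43.164 = 35.516 kPa.
Stress increase at mid-clay by the 2:1 spreading method:
Δσ ≈ qD²/(D+z)² = 287×3.2²/(3.2+4.4)² = 50.881 kPa
Final effective stress: σ'_f = 35.516 + 50.881 = 86.397 kPa.
σ'_f = 86.397 ≤ σ'_p = 118 kPa, so the clay remains overconsolidated and only the recompression index applies:
S_c = C_r·H/(1+e₀)·log₁₀(σ'_f/σ'_0) = 0.046×6/1.66×log₁₀(86.397/35.516)
    = 0.16627 × 0.38607 = 0.06419 m

S_c ≈ 0.0642 m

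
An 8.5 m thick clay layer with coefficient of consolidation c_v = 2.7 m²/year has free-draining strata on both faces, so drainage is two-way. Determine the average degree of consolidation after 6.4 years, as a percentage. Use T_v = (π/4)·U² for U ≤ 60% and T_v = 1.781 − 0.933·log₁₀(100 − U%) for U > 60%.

U ≈ 92.4 %

Drainage path length: H_d = H/2 = 4.25 m (double drainage).
T_v = c_v·t/H_d² = 2.7×6.4/4.25² = 0.95668.
T_v = 0.95668 corresponds to the U > 60% branch:
U = 1 − 10^((1.781 − T_v)/0.933)/100 = 0.9235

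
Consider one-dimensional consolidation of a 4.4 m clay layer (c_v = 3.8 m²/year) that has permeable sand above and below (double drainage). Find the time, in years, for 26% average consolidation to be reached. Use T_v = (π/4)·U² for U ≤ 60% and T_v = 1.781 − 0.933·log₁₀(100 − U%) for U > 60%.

Drainage path length: H_d = H/2 = 2.2 m (double drainage).
U ≤ 60%: T_v = (π/4)·U² = (π/4)×0.26² = 0.053093.
t = T_v·H_d²/c_v = 0.053093×2.2²/3.8 = 0.06762 years.

t ≈ 0.0676 years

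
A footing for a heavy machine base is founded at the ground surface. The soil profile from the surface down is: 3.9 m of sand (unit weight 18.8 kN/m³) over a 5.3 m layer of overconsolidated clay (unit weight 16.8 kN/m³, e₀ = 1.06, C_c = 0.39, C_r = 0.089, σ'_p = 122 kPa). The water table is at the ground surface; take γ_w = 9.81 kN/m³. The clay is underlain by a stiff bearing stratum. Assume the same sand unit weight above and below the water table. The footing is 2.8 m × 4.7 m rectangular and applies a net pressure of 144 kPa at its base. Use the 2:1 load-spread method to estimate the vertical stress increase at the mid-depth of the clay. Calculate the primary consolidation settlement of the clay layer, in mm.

Mid-depth of clay below the ground surface: z = 3.9 + 5.3/2 = 6.55 m.
Total vertical stress at mid-clay: σ_v = 18.8×3.9 + 16.8×2.65 = 117.84 kPa.
Pore pressure: u = 9.81×(6.55 − 0) = 64.255 kPa.
Initial effective stress: σ'_0 = σ_v − u = 117.84 − 64.255 = 53.585 kPa.
Stress increase at mid-clay by the 2:1 spreading method:
Δσ = qBL/((B+z)(L+z)) = 144×2.8×4.7/((2.8+6.55)(4.7+6.55)) = 18.016 kPa
Final effective stress: σ'_f = 53.585 + 18.016 = 71.601 kPa.
σ'_f = 71.601 ≤ σ'_p = 122 kPa, so the clay remains overconsolidated and only the recompression index applies:
S_c = C_r·H/(1+e₀)·log₁₀(σ'_f/σ'_0) = 0.089×5.3/2.06×log₁₀(71.601/53.585)
    = 0.22898 × 0.12588 = 0.02882 m

S_c ≈ 28.8 mm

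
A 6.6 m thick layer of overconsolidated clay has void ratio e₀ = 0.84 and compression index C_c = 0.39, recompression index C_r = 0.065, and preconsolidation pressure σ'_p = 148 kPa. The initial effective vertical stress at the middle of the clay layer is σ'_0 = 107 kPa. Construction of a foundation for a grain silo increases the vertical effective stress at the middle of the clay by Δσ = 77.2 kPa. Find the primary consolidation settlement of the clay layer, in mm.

S_c ≈ 166 mm

Final effective stress: σ'_f = 107 + 77.2 = 184.2 kPa.
σ'_f = 184.2 > σ'_p = 148 kPa, so the stress path crosses the preconsolidation pressure — recompression up to σ'_p, then virgin compression beyond:
S_c = H/(1+e₀)·[C_r·log₁₀(σ'_p/σ'_0) + C_c·log₁₀(σ'_f/σ'_p)]
    = 6.6/1.84 × [0.065×log₁₀(148/107) + 0.39×log₁₀(184.2/148)]
    = 3.587 × [0.0091571 + 0.037061] = 0.1658 m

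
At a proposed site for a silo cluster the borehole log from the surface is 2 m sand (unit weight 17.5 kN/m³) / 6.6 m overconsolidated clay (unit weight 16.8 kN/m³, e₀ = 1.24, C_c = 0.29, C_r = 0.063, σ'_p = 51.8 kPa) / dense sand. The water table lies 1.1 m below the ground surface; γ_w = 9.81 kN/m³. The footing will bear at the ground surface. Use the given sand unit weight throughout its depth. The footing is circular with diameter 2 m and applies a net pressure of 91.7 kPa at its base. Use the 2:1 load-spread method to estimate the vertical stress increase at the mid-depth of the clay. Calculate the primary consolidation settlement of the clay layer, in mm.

Mid-depth of clay below the ground surface: z = 2 + 6.6/2 = 5.3 m.
Total vertical stress at mid-clay: σ_v = 17.5×2 + 16.8×3.3 = 90.44 kPa.
Pore pressure: u = 9.81×(5.3 − 1.1) = 41.202 kPa.
Initial effective stress: σ'_0 = σ_v − u = 90.44 − 41.202 = 49.238 kPa.
Stress increase at mid-clay by the 2:1 spreading method:
Δσ ≈ qD²/(D+z)² = 91.7×2²/(2+5.3)² = 6.8831 kPa
Final effective stress: σ'_f = 49.238 + 6.8831 = 56.121 kPa.
σ'_f = 56.121 > σ'_p = 51.8 kPa, so the stress path crosses the preconsolidation pressure — recompression up to σ'_p, then virgin compression beyond:
S_c = H/(1+e₀)·[C_r·log₁₀(σ'_p/σ'_0) + C_c·log₁₀(σ'_f/σ'_p)]
    = 6.6/2.24 × [0.063×log₁₀(51.8/49.238) + 0.29×log₁₀(56.121/51.8)]
    = 2.9464 × [0.0013878 + 0.010091] = 0.03382 m

S_c ≈ 33.8 mm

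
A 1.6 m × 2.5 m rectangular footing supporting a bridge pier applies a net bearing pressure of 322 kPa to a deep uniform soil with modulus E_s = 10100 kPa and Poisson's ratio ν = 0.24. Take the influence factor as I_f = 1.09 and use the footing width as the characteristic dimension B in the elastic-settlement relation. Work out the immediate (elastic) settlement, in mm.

S_e ≈ 52.4 mm

Immediate (elastic) settlement: S_e = q·B·(1−ν²)/E_s · I_f.
S_e = 322 × 1.6 × (1 − 0.24²) / 10100 × 1.09
    = 322 × 1.6 × 0.9424 / 10100 × 1.09
    = 0.0524 m = 52.4 mm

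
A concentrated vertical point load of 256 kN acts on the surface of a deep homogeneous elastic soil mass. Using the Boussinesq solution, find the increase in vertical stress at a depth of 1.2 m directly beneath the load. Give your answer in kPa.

Δσ_z ≈ 84.9 kPa

Boussinesq vertical stress below a point load on an elastic half-space:
Δσ_z = 3P/(2πz²) · [1 + (r/z)²]^(−5/2)
r/z = 0/1.2 = 0; [1+(r/z)²]^(−5/2) = 1.
Δσ_z = 3×256/(2π×1.2²) × 1 = 84.883 × 1 = 84.88 kPa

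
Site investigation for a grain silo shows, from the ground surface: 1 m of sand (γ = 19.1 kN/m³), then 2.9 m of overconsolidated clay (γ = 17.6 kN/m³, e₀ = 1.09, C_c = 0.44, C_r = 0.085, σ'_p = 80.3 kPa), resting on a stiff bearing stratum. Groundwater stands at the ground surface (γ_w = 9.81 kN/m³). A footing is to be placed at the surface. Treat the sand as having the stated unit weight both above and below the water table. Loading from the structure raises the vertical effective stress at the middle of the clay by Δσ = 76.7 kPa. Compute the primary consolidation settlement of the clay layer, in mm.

Mid-depth of clay below the ground surface: z = 1 + 2.9/2 = 2.45 m.
Total vertical stress at mid-clay: σ_v = 19.1×1 + 17.6×1.45 = 44.62 kPa.
Pore pressure: u = 9.81×(2.45 − 0) = 24.035 kPa.
Initial effective stress: σ'_0 = σ_v − u = 44.62 − 24.035 = 20.585 kPa.
Final effective stress: σ'_f = 20.585 + 76.7 = 97.285 kPa.
σ'_f = 97.285 > σ'_p = 80.3 kPa, so the stress path crosses the preconsolidation pressure — recompression up to σ'_p, then virgin compression beyond:
S_c = H/(1+e₀)·[C_r·log₁₀(σ'_p/σ'_0) + C_c·log₁₀(σ'_f/σ'_p)]
    = 2.9/2.09 × [0.085×log₁₀(80.3/20.585) + 0.44×log₁₀(97.285/80.3)]
    = 1.3876 × [0.050249 + 0.036665] = 0.1206 m

S_c ≈ 121 mm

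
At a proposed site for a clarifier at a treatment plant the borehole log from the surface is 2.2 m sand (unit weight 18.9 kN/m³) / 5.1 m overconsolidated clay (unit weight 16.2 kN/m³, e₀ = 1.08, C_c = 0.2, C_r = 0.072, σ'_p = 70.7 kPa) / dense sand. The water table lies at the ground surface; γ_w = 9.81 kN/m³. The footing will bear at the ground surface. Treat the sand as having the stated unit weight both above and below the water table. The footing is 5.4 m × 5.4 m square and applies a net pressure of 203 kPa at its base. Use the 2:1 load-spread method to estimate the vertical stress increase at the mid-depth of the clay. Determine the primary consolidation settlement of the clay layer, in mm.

S_c ≈ 111 mm

Mid-depth of clay below the ground surface: z = 2.2 + 5.1/2 = 4.75 m.
Total vertical stress at mid-clay: σ_v = 18.9×2.2 + 16.2×2.55 = 82.89 kPa.
Pore pressure: u = 9.81×(4.75 − 0) = 46.598 kPa.
Initial effective stress: σ'_0 = σ_v − u = 82.89 − 46.598 = 36.292 kPa.
Stress increase at mid-clay by the 2:1 spreading method:
Δσ = qBL/((B+z)(L+z)) = 203×5.4×5.4/((5.4+4.75)(5.4+4.75)) = 57.458 kPa
Final effective stress: σ'_f = 36.292 + 57.458 = 93.75 kPa.
σ'_f = 93.75 > σ'_p = 70.7 kPa, so the stress path crosses the preconsolidation pressure — recompression up to σ'_p, then virgin compression beyond:
S_c = H/(1+e₀)·[C_r·log₁₀(σ'_p/σ'_0) + C_c·log₁₀(σ'_f/σ'_p)]
    = 5.1/2.08 × [0.072×log₁₀(70.7/36.292) + 0.2×log₁₀(93.75/70.7)]
    = 2.4519 × [0.020852 + 0.02451] = 0.1112 m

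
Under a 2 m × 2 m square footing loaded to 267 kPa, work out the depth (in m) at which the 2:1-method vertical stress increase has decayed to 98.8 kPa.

z ≈ 1.29 m

2:1 spreading — at depth z the loaded area has grown by z in each plan dimension:
qB²/(B+z)² = Δσ_z ⇒ z = B(√(q/Δσ_z) − 1) = 2×(√(267/98.8) − 1) = 1.288 m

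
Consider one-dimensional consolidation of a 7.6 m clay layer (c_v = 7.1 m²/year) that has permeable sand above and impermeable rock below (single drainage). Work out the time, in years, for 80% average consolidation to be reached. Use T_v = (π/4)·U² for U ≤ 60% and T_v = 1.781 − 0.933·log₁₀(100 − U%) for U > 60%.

Drainage path length: H_d = H = 7.6 m (single drainage).
U > 60%: T_v = 1.781 − 0.933·log₁₀(100 − 80) = 0.56714.
t = T_v·H_d²/c_v = 0.56714×7.6²/7.1 = 4.614 years.

t ≈ 4.61 years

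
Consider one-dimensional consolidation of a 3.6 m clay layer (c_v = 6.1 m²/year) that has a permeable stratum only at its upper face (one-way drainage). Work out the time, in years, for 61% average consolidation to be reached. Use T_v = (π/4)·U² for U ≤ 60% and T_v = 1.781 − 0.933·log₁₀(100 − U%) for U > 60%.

t ≈ 0.63 years

Drainage path length: H_d = H = 3.6 m (single drainage).
U > 60%: T_v = 1.781 − 0.933·log₁₀(100 − 61) = 0.29654.
t = T_v·H_d²/c_v = 0.29654×3.6²/6.1 = 0.63 years.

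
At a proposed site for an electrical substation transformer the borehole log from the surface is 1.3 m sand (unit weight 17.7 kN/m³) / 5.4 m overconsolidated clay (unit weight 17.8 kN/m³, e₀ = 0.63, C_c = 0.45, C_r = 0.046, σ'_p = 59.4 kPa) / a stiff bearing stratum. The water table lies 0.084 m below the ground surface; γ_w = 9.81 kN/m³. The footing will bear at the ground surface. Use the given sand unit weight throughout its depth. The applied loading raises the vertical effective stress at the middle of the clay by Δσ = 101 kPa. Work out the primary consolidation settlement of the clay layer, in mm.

S_c ≈ 565 mm

Mid-depth of clay below the ground surface: z = 1.3 + 5.4/2 = 4 m.
Total vertical stress at mid-clay: σ_v = 17.7×1.3 + 17.8×2.7 = 71.07 kPa.
Pore pressure: u = 9.81×(4 − 0.084) = 38.416 kPa.
Initial effective stress: σ'_0 = σ_v − u = 71.07 − 38.416 = 32.654 kPa.
Final effective stress: σ'_f = 32.654 + 101 = 133.65 kPa.
σ'_f = 133.65 > σ'_p = 59.4 kPa, so the stress path crosses the preconsolidation pressure — recompression up to σ'_p, then virgin compression beyond:
S_c = H/(1+e₀)·[C_r·log₁₀(σ'_p/σ'_0) + C_c·log₁₀(σ'_f/σ'_p)]
    = 5.4/1.63 × [0.046×log₁₀(59.4/32.654) + 0.45×log₁₀(133.65/59.4)]
    = 3.3129 × [0.011953 + 0.15848] = 0.5646 m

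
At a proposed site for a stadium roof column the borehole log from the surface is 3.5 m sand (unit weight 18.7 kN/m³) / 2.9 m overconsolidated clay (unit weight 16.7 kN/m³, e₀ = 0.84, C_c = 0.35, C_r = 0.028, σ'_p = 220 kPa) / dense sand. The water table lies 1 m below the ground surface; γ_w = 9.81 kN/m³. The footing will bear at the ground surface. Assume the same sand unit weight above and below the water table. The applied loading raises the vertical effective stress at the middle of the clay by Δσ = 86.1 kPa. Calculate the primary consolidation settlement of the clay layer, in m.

S_c ≈ 0.019 m

Mid-depth of clay below the ground surface: z = 3.5 + 2.9/2 = 4.95 m.
Total vertical stress at mid-clay: σ_v = 18.7×3.5 + 16.7×1.45 = 89.665 kPa.
Pore pressure: u = 9.81×(4.95 − 1) = 38.75 kPa.
Initial effective stress: σ'_0 = σ_v − u = 89.665 − 38.75 = 50.915 kPa.
Final effective stress: σ'_f = 50.915 + 86.1 = 137.01 kPa.
σ'_f = 137.01 ≤ σ'_p = 220 kPa, so the clay remains overconsolidated and only the recompression index applies:
S_c = C_r·H/(1+e₀)·log₁₀(σ'_f/σ'_0) = 0.028×2.9/1.84×log₁₀(137.01/50.915)
    = 0.044131 × 0.42991 = 0.01897 m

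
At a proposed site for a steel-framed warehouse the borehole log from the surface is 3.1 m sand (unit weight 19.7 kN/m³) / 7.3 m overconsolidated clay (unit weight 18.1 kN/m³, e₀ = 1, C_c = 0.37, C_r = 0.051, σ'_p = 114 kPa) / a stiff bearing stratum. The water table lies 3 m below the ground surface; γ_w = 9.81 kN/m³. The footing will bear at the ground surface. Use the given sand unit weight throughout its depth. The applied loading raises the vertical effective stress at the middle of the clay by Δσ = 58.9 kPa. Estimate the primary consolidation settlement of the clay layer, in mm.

Mid-depth of clay below the ground surface: z = 3.1 + 7.3/2 = 6.75 m.
Total vertical stress at mid-clay: σ_v = 19.7×3.1 + 18.1×3.65 = 127.13 kPa.
Pore pressure: u = 9.81×(6.75 − 3) = 36.788 kPa.
Initial effective stress: σ'_0 = σ_v − u = 127.13 − 36.788 = 90.342 kPa.
Final effective stress: σ'_f = 90.342 + 58.9 = 149.24 kPa.
σ'_f = 149.24 > σ'_p = 114 kPa, so the stress path crosses the preconsolidation pressure — recompression up to σ'_p, then virgin compression beyond:
S_c = H/(1+e₀)·[C_r·log₁₀(σ'_p/σ'_0) + C_c·log₁₀(σ'_f/σ'_p)]
    = 7.3/2 × [0.051×log₁₀(114/90.342) + 0.37×log₁₀(149.24/114)]
    = 3.65 × [0.0051518 + 0.043283] = 0.1768 m

S_c ≈ 177 mm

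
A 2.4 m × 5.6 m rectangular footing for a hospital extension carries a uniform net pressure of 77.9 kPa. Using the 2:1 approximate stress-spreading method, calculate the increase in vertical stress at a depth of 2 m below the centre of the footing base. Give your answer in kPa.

Δσ_z ≈ 31.3 kPa

By the 2:1 method the load spreads at 1 horizontal : 2 vertical, so at depth z the loaded area has grown by z in each plan dimension:
Δσ = qBL/((B+z)(L+z)) = 77.9×2.4×5.6/((2.4+2)(5.6+2)) = 31.309 kPa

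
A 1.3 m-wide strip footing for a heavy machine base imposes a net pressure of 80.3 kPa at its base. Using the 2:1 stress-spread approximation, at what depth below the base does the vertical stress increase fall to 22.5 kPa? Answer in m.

2:1 spreading — at depth z the loaded area has grown by z in each plan dimension:
qB/(B+z) = Δσ_z ⇒ z = qB/Δσ_z − B = 80.3×1.3/22.5 − 1.3 = 3.34 m

z ≈ 3.34 m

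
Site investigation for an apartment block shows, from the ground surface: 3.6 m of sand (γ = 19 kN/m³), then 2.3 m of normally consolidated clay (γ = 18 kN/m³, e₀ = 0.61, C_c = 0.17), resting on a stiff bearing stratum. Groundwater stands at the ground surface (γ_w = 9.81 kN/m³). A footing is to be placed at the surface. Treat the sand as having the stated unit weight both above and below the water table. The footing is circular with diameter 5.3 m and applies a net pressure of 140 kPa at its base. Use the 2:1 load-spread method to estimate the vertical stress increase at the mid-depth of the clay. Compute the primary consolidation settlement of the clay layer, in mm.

Mid-depth of clay below the ground surface: z = 3.6 + 2.3/2 = 4.75 m.
Total vertical stress at mid-clay: σ_v = 19×3.6 + 18×1.15 = 89.1 kPa.
Pore pressure: u = 9.81×(4.75 − 0) = 46.598 kPa.
Initial effective stress: σ'_0 = σ_v − u = 89.1 − 46.598 = 42.502 kPa.
Stress increase at mid-clay by the 2:1 spreading method:
Δσ ≈ qD²/(D+z)² = 140×5.3²/(5.3+4.75)² = 38.936 kPa
Final effective stress: σ'_f = σ'_0 + Δσ = 42.502 + 38.936 = 81.438 kPa.
Normally consolidated clay, so the full stress increment lies on the virgin compression line:
S_c = C_c·H/(1+e₀)·log₁₀(σ'_f/σ'_0) = 0.17×2.3/(1+0.61)×log₁₀(81.438/42.502)
    = 0.24286 × 0.28242 = 0.06859 m

S_c ≈ 68.6 mm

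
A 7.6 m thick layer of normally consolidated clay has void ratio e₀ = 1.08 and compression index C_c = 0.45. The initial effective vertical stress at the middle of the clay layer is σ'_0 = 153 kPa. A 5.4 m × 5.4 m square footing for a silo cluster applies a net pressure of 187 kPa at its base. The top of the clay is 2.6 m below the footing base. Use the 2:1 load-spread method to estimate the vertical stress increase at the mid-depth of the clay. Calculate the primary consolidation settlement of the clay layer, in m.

S_c ≈ 0.163 m

Mid-depth of clay below the footing base: z = 2.6 + 7.6/2 = 6.4 m.
Stress increase at mid-clay by the 2:1 spreading method:
Δσ = qBL/((B+z)(L+z)) = 187×5.4×5.4/((5.4+6.4)(5.4+6.4)) = 39.162 kPa
Final effective stress: σ'_f = σ'_0 + Δσ = 153 + 39.162 = 192.16 kPa.
Normally consolidated clay, so the full stress increment lies on the virgin compression line:
S_c = C_c·H/(1+e₀)·log₁₀(σ'_f/σ'_0) = 0.45×7.6/(1+1.08)×log₁₀(192.16/153)
    = 1.6442 × 0.098972 = 0.1627 m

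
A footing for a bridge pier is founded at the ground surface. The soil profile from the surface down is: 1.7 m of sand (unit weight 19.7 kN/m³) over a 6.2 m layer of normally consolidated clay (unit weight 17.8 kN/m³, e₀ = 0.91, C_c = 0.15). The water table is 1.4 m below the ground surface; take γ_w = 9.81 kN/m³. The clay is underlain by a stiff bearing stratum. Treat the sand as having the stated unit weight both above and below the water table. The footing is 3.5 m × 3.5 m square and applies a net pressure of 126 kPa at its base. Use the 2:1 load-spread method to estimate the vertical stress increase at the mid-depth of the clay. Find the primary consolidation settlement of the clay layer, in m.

S_c ≈ 0.0719 m

Mid-depth of clay below the ground surface: z = 1.7 + 6.2/2 = 4.8 m.
Total vertical stress at mid-clay: σ_v = 19.7×1.7 + 17.8×3.1 = 88.67 kPa.
Pore pressure: u = 9.81×(4.8 − 1.4) = 33.354 kPa.
Initial effective stress: σ'_0 = σ_v − u = 88.67 − 33.354 = 55.316 kPa.
Stress increase at mid-clay by the 2:1 spreading method:
Δσ = qBL/((B+z)(L+z)) = 126×3.5×3.5/((3.5+4.8)(3.5+4.8)) = 22.405 kPa
Final effective stress: σ'_f = σ'_0 + Δσ = 55.316 + 22.405 = 77.721 kPa.
Normally consolidated clay, so the full stress increment lies on the virgin compression line:
S_c = C_c·H/(1+e₀)·log₁₀(σ'_f/σ'_0) = 0.15×6.2/(1+0.91)×log₁₀(77.721/55.316)
    = 0.48691 × 0.14769 = 0.07191 m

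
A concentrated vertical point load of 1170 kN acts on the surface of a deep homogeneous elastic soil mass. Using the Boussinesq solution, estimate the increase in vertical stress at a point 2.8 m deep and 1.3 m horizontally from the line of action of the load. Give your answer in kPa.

Δσ_z ≈ 43.7 kPa

Boussinesq vertical stress below a point load on an elastic half-space:
Δσ_z = 3P/(2πz²) · [1 + (r/z)²]^(−5/2)
r/z = 1.3/2.8 = 0.46429; [1+(r/z)²]^(−5/2) = 0.61384.
Δσ_z = 3×1170/(2π×2.8²) × 0.61384 = 71.254 × 0.61384 = 43.74 kPa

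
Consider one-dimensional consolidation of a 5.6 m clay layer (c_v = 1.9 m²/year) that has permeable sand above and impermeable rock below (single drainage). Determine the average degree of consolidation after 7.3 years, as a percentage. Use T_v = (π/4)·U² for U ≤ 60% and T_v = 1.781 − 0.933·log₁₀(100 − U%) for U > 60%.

U ≈ 72.8 %

Drainage path length: H_d = H = 5.6 m (single drainage).
T_v = c_v·t/H_d² = 1.9×7.3/5.6² = 0.44228.
T_v = 0.44228 corresponds to the U > 60% branch:
U = 1 − 10^((1.781 − T_v)/0.933)/100 = 0.7278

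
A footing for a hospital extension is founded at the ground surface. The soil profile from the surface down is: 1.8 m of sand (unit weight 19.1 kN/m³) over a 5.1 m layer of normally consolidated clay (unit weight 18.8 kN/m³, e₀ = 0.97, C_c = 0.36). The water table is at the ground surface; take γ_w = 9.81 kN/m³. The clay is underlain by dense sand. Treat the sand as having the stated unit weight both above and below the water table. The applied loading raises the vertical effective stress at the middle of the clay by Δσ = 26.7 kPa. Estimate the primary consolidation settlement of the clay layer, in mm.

S_c ≈ 208 mm

Mid-depth of clay below the ground surface: z = 1.8 + 5.1/2 = 4.35 m.
Total vertical stress at mid-clay: σ_v = 19.1×1.8 + 18.8×2.55 = 82.32 kPa.
Pore pressure: u = 9.81×(4.35 − 0) = 42.673 kPa.
Initial effective stress: σ'_0 = σ_v − u = 82.32 − 42.673 = 39.647 kPa.
Final effective stress: σ'_f = σ'_0 + Δσ = 39.647 + 26.7 = 66.347 kPa.
Normally consolidated clay, so the full stress increment lies on the virgin compression line:
S_c = C_c·H/(1+e₀)·log₁₀(σ'_f/σ'_0) = 0.36×5.1/(1+0.97)×log₁₀(66.347/39.647)
    = 0.93198 × 0.22361 = 0.2084 m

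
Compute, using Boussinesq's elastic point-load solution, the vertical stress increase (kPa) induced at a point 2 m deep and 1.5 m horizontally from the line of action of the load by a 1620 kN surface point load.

Δσ_z ≈ 63.4 kPa

Boussinesq vertical stress below a point load on an elastic half-space:
Δσ_z = 3P/(2πz²) · [1 + (r/z)²]^(−5/2)
r/z = 1.5/2 = 0.75; [1+(r/z)²]^(−5/2) = 0.32768.
Δσ_z = 3×1620/(2π×2²) × 0.32768 = 193.37 × 0.32768 = 63.36 kPa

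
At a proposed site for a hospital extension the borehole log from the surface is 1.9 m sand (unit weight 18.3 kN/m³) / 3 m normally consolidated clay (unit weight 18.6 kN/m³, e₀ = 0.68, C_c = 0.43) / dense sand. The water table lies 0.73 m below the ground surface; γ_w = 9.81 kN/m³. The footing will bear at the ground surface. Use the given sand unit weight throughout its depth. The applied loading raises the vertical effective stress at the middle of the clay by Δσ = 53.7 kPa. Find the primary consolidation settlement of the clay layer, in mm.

Mid-depth of clay below the ground surface: z = 1.9 + 3/2 = 3.4 m.
Total vertical stress at mid-clay: σ_v = 18.3×1.9 + 18.6×1.5 = 62.67 kPa.
Pore pressure: u = 9.81×(3.4 − 0.73) = 26.193 kPa.
Initial effective stress: σ'_0 = σ_v − u = 62.67 − 26.193 = 36.477 kPa.
Final effective stress: σ'_f = σ'_0 + Δσ = 36.477 + 53.7 = 90.177 kPa.
Normally consolidated clay, so the full stress increment lies on the virgin compression line:
S_c = C_c·H/(1+e₀)·log₁₀(σ'_f/σ'_0) = 0.43×3/(1+0.68)×log₁₀(90.177/36.477)
    = 0.76786 × 0.39308 = 0.3018 m

S_c ≈ 302 mm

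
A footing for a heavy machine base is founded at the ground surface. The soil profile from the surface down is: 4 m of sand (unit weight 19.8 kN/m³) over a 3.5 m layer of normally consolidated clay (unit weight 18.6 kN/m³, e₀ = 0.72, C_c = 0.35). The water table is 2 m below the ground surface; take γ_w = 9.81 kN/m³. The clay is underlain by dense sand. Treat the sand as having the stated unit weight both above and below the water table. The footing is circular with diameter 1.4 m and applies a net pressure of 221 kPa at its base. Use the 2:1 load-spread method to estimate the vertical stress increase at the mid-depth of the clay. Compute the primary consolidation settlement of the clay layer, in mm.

Mid-depth of clay below the ground surface: z = 4 + 3.5/2 = 5.75 m.
Total vertical stress at mid-clay: σ_v = 19.8×4 + 18.6×1.75 = 111.75 kPa.
Pore pressure: u = 9.81×(5.75 − 2) = 36.788 kPa.
Initial effective stress: σ'_0 = σ_v − u = 111.75 − 36.788 = 74.962 kPa.
Stress increase at mid-clay by the 2:1 spreading method:
Δσ ≈ qD²/(D+z)² = 221×1.4²/(1.4+5.75)² = 8.473 kPa
Final effective stress: σ'_f = σ'_0 + Δσ = 74.962 + 8.473 = 83.435 kPa.
Normally consolidated clay, so the full stress increment lies on the virgin compression line:
S_c = C_c·H/(1+e₀)·log₁₀(σ'_f/σ'_0) = 0.35×3.5/(1+0.72)×log₁₀(83.435/74.962)
    = 0.71221 × 0.046507 = 0.03312 m

S_c ≈ 33.1 mm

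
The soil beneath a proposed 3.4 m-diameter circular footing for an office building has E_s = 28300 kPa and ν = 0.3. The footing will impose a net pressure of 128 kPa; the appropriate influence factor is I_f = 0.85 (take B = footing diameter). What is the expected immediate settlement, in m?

Immediate (elastic) settlement: S_e = q·B·(1−ν²)/E_s · I_f.
S_e = 128 × 3.4 × (1 − 0.3²) / 28300 × 0.85
    = 128 × 3.4 × 0.91 / 28300 × 0.85
    = 0.01189 m

S_e ≈ 0.0119 m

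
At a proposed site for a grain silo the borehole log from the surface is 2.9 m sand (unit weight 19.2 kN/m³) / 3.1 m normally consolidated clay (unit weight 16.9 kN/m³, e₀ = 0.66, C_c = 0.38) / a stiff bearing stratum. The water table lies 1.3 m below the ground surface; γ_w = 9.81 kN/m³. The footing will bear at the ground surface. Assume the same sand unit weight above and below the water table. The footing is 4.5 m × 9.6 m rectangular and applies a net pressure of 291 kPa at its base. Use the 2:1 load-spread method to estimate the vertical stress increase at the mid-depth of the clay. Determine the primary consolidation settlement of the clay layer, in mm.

S_c ≈ 335 mm

Mid-depth of clay below the ground surface: z = 2.9 + 3.1/2 = 4.45 m.
Total vertical stress at mid-clay: σ_v = 19.2×2.9 + 16.9×1.55 = 81.875 kPa.
Pore pressure: u = 9.81×(4.45 − 1.3) = 30.902 kPa.
Initial effective stress: σ'_0 = σ_v − u = 81.875 − 30.902 = 50.973 kPa.
Stress increase at mid-clay by the 2:1 spreading method:
Δσ = qBL/((B+z)(L+z)) = 291×4.5×9.6/((4.5+4.45)(9.6+4.45)) = 99.972 kPa
Final effective stress: σ'_f = σ'_0 + Δσ = 50.973 + 99.972 = 150.94 kPa.
Normally consolidated clay, so the full stress increment lies on the virgin compression line:
S_c = C_c·H/(1+e₀)·log₁₀(σ'_f/σ'_0) = 0.38×3.1/(1+0.66)×log₁₀(150.94/50.973)
    = 0.70964 × 0.47146 = 0.3346 m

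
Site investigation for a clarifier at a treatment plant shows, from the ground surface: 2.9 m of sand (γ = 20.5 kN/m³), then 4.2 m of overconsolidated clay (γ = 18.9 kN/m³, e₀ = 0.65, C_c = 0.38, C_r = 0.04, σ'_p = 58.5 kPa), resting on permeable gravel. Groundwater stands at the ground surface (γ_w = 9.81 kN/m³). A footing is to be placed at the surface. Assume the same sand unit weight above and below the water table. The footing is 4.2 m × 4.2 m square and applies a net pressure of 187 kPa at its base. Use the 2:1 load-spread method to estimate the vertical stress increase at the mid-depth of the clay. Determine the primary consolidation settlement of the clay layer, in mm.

S_c ≈ 183 mm

Mid-depth of clay below the ground surface: z = 2.9 + 4.2/2 = 5 m.
Total vertical stress at mid-clay: σ_v = 20.5×2.9 + 18.9×2.1 = 99.14 kPa.
Pore pressure: u = 9.81×(5 − 0) = 49.05 kPa.
Initial effective stress: σ'_0 = σ_v − u = 99.14 − 49.05 = 50.09 kPa.
Stress increase at mid-clay by the 2:1 spreading method:
Δσ = qBL/((B+z)(L+z)) = 187×4.2×4.2/((4.2+5)(4.2+5)) = 38.973 kPa
Final effective stress: σ'_f = 50.09 + 38.973 = 89.063 kPa.
σ'_f = 89.063 > σ'_p = 58.5 kPa, so the stress path crosses the preconsolidation pressure — recompression up to σ'_p, then virgin compression beyond:
S_c = H/(1+e₀)·[C_r·log₁₀(σ'_p/σ'_0) + C_c·log₁₀(σ'_f/σ'_p)]
    = 4.2/1.65 × [0.04×log₁₀(58.5/50.09) + 0.38×log₁₀(89.063/58.5)]
    = 2.5455 × [0.0026962 + 0.069366] = 0.1834 m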